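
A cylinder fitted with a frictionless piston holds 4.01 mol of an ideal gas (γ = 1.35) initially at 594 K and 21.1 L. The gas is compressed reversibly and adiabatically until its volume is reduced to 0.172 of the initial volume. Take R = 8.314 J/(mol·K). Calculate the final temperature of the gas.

P₁ = nRT₁/V₁ = 4.01×8.314×594/21.1 = 939 kPa.
Adiabatic: TV^(γ−1) = const ⇒ T₂ = 594×(5.81)^0.350 = 1100 K; PV^γ = const ⇒ P₂ = 10100 kPa.

1100 K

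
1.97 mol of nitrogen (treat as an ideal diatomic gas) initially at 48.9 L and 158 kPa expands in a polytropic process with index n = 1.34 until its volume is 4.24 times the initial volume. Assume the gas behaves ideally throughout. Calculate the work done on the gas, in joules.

T₁ = P₁V₁/(nR) = 158×48.9/(1.97×8.314) = 472 K.
Polytropic n=1.34: T₂ = T₁(V₁/V₂)^(n−1) = 472×(0.236)^0.34 = 289 K; P₂ = P₁(V₁/V₂)^n = 22.8 kPa.
W = (P₁V₁−P₂V₂)/(n−1) = (158×48.9−22.8×207)/0.34 = 8820 J.
Work done on the gas = −W_by = -8820 J.

-8820 J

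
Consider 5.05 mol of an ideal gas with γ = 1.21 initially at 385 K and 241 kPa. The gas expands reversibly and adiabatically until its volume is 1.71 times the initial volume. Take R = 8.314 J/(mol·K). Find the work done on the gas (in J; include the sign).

-8200 J

V₁ = nRT₁/P₁ = 5.05×8.314×385/241 = 67.1 L.
Adiabatic: TV^(γ−1) = const ⇒ T₂ = 385×(0.585)^0.210 = 344 K; PV^γ = const ⇒ P₂ = 126 kPa.
ΔU = nCvΔT = 5.05×39.6×(344−385) = -8200 J.
Q = 0 for an adiabatic process, so W = −ΔU = 8200 J.
Work done on the gas = −W_by = -8200 J.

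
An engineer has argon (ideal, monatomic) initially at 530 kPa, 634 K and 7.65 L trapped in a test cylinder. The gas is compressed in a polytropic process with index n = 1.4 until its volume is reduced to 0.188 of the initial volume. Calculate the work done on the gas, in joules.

9640 J

n = P₁V₁/(RT₁) = 530×7.65/(8.314×634) = 0.769 mol.
Polytropic n=1.4: T₂ = T₁(V₁/V₂)^(n−1) = 634×(5.32)^0.40 = 1240 K; P₂ = P₁(V₁/V₂)^n = 5500 kPa.
W = (P₁V₁−P₂V₂)/(n−1) = (530×7.65−5500×1.44)/0.40 = -9640 J.
Work done on the gas = −W_by = 9640 J.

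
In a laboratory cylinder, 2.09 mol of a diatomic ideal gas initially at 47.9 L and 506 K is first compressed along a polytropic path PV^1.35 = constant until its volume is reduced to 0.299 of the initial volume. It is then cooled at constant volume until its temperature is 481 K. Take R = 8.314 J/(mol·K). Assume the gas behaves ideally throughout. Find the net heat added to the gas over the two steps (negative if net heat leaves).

P₁ = nRT₁/V₁ = 2.09×8.314×506/47.9 = 184 kPa.
Step 1 — Polytropic n=1.35: T₂ = T₁(V₁/V₂)^(n−1) = 506×(3.34)^0.35 = 772 K; P₂ = P₁(V₁/V₂)^n = 937 kPa.
W = (P₁V₁−P₂V₂)/(n−1) = (184×47.9−937×14.3)/0.35 = -13200 J.
ΔU = nCvΔT = 2.09×20.8×(772−506) = 11600 J.
Q = ΔU + W = -1650 J.
State after step 1: P = 937 kPa, V = 14.3 L, T = 772 K.
Step 2 — Isochoric: V stays 14.3 L; P/T = const ⇒ T₂ = 481 K, P₂ = 584 kPa.
W = 0 (no volume change).
ΔU = nCvΔT = 2.09×20.8×(481−772) = -12600 J.
Q = ΔU = -12600 J.
Net over both steps: W = -13200 J, Q = -14300 J, ΔU = -1090 J.

-14300 J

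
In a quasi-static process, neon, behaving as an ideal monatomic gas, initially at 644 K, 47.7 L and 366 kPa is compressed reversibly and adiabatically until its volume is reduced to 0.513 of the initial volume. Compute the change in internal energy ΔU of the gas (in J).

14700 J

n = P₁V₁/(RT₁) = 366×47.7/(8.314×644) = 3.26 mol.
Adiabatic: TV^(γ−1) = const ⇒ T₂ = 644×(1.95)^0.667 = 1000 K; PV^γ = const ⇒ P₂ = 1110 kPa.
For an ideal gas ΔU = nCvΔT with Cv = (3/2)R = 12.5 J/(mol·K).
ΔU = 3.26×12.5×(1000−644) = 14700 J.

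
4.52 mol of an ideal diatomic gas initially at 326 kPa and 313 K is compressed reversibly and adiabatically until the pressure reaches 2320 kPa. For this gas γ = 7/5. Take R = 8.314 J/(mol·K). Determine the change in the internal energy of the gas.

V₁ = nRT₁/P₁ = 4.52×8.314×313/326 = 36.1 L.
Adiabatic: T₂/T₁ = (P₂/P₁)^((γ−1)/γ) ⇒ T₂ = 313×(7.12)^0.286 = 548 K; V₂ = 8.88 L.
For an ideal gas ΔU = nCvΔT with Cv = (5/2)R = 20.8 J/(mol·K).
ΔU = 4.52×20.8×(548−313) = 22100 J.

22100 J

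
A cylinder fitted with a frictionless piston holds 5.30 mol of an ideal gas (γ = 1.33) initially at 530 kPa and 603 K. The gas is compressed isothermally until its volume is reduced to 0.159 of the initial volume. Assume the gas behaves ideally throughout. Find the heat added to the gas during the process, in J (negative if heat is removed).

-48900 J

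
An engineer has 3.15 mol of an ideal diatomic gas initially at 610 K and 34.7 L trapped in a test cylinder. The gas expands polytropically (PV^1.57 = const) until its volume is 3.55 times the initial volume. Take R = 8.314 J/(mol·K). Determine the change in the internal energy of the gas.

-20500 J

P₁ = nRT₁/V₁ = 3.15×8.314×610/34.7 = 460 kPa.
Polytropic n=1.57: T₂ = T₁(V₁/V₂)^(n−1) = 610×(0.282)^0.57 = 296 K; P₂ = P₁(V₁/V₂)^n = 63.0 kPa.
For an ideal gas ΔU = nCvΔT with Cv = (5/2)R = 20.8 J/(mol·K).
ΔU = 3.15×20.8×(296−610) = -20500 J.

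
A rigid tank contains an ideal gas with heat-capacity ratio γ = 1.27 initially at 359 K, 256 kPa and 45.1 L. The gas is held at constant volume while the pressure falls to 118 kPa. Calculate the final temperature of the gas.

Isochoric: V stays 45.1 L; P/T = const ⇒ T₂ = 165 K, P₂ = 118 kPa.

165 K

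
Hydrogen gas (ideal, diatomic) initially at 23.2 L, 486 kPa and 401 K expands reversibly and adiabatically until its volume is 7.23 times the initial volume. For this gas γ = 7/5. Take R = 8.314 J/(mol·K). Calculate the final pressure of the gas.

30.5 kPa

Adiabatic: TV^(γ−1) = const ⇒ T₂ = 401×(0.138)^0.400 = 182 K; PV^γ = const ⇒ P₂ = 30.5 kPa.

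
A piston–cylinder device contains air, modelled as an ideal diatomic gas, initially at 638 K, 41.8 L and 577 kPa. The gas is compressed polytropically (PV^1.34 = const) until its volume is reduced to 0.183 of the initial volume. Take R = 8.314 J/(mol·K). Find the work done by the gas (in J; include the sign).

-55400 J

n = P₁V₁/(RT₁) = 577×41.8/(8.314×638) = 4.55 mol.
Polytropic n=1.34: T₂ = T₁(V₁/V₂)^(n−1) = 638×(5.46)^0.34 = 1140 K; P₂ = P₁(V₁/V₂)^n = 5620 kPa.
W = (P₁V₁−P₂V₂)/(n−1) = (577×41.8−5620×7.65)/0.34 = -55400 J.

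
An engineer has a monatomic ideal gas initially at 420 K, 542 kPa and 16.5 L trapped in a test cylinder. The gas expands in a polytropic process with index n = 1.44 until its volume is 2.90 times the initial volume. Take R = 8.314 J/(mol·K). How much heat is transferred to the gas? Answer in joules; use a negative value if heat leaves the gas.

2580 J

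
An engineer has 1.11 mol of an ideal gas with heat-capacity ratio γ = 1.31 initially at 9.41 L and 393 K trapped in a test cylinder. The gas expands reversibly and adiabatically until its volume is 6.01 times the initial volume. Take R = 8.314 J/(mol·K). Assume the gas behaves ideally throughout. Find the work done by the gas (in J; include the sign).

4990 J

P₁ = nRT₁/V₁ = 1.11×8.314×393/9.41 = 385 kPa.
Adiabatic: TV^(γ−1) = const ⇒ T₂ = 393×(0.166)^0.310 = 225 K; PV^γ = const ⇒ P₂ = 36.8 kPa.
ΔU = nCvΔT = 1.11×26.8×(225−393) = -4990 J.
Q = 0 for an adiabatic process, so W = −ΔU = 4990 J.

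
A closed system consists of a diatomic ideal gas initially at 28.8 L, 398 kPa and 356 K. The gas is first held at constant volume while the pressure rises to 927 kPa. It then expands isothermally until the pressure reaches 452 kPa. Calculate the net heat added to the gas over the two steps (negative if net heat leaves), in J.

57300 J

n = P₁V₁/(RT₁) = 398×28.8/(8.314×356) = 3.87 mol.
Step 1 — Isochoric: V stays 28.8 L; P/T = const ⇒ T₂ = 829 K, P₂ = 927 kPa.
W = 0 (no volume change).
ΔU = nCvΔT = 3.87×20.8×(829−356) = 38100 J.
Q = ΔU = 38100 J.
State after step 1: P = 927 kPa, V = 28.8 L, T = 829 K.
Step 2 — Isothermal: T stays 829 K; PV = const ⇒ V₂ = 59.1 L, P₂ = 452 kPa.
ΔU = 0 (ideal gas, T constant).
W = nRT ln(V₂/V₁) = 3.87×8.314×829×ln(2.05) = 19200 J.
Q = ΔU + W = 19200 J.
Net over both steps: W = 19200 J, Q = 57300 J, ΔU = 38100 J.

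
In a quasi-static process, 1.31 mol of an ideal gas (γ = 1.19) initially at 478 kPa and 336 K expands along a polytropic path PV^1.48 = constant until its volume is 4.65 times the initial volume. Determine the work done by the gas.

V₁ = nRT₁/P₁ = 1.31×8.314×336/478 = 7.66 L.
Polytropic n=1.48: T₂ = T₁(V₁/V₂)^(n−1) = 336×(0.215)^0.48 = 161 K; P₂ = P₁(V₁/V₂)^n = 49.2 kPa.
W = (P₁V₁−P₂V₂)/(n−1) = (478×7.66−49.2×35.6)/0.48 = 3980 J.

3980 J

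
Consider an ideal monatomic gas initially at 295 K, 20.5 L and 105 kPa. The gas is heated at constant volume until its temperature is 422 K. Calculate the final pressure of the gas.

150 kPa

Isochoric: V stays 20.5 L; P/T = const ⇒ T₂ = 422 K, P₂ = 150 kPa.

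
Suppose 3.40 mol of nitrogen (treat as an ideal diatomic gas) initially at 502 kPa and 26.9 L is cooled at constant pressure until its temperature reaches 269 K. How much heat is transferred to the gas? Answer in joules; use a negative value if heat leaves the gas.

-20600 J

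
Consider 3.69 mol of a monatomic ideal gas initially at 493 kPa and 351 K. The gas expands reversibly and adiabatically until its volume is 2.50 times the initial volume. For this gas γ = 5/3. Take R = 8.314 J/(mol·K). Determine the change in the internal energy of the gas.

-7380 J

V₁ = nRT₁/P₁ = 3.69×8.314×351/493 = 21.8 L.
Adiabatic: TV^(γ−1) = const ⇒ T₂ = 351×(0.400)^0.667 = 191 K; PV^γ = const ⇒ P₂ = 107 kPa.
For an ideal gas ΔU = nCvΔT with Cv = (3/2)R = 12.5 J/(mol·K).
ΔU = 3.69×12.5×(191−351) = -7380 J.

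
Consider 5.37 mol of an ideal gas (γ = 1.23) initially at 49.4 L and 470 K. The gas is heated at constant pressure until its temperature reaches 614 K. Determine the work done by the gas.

P₁ = nRT₁/V₁ = 5.37×8.314×470/49.4 = 425 kPa.
Isobaric: P stays 425 kPa; V/T = const ⇒ T₂ = 614 K, V₂ = 64.5 L.
W = PΔV = 425×(64.5−49.4) kPa·L = 6430 J.

6430 J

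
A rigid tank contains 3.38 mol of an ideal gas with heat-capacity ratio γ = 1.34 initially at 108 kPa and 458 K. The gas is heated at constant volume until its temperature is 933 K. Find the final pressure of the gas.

220 kPa

V₁ = nRT₁/P₁ = 3.38×8.314×458/108 = 119 L.
Isochoric: V stays 119 L; P/T = const ⇒ T₂ = 933 K, P₂ = 220 kPa.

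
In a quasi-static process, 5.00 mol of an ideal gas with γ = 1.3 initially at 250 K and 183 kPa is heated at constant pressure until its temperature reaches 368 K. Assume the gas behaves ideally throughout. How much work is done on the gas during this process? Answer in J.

V₁ = nRT₁/P₁ = 5.00×8.314×250/183 = 56.8 L.
Isobaric: P stays 183 kPa; V/T = const ⇒ T₂ = 368 K, V₂ = 83.6 L.
W = PΔV = 183×(83.6−56.8) kPa·L = 4910 J.
Work done on the gas = −W_by = -4910 J.

-4910 J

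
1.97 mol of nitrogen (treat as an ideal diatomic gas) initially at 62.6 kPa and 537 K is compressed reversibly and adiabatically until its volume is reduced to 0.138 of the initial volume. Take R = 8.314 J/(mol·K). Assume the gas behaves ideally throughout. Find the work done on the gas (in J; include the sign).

V₁ = nRT₁/P₁ = 1.97×8.314×537/62.6 = 140 L.
Adiabatic: TV^(γ−1) = const ⇒ T₂ = 537×(7.25)^0.400 = 1190 K; PV^γ = const ⇒ P₂ = 1000 kPa.
ΔU = nCvΔT = 1.97×20.8×(1190−537) = 26600 J.
Q = 0 for an adiabatic process, so W = −ΔU = -26600 J.
Work done on the gas = −W_by = 26600 J.

26600 J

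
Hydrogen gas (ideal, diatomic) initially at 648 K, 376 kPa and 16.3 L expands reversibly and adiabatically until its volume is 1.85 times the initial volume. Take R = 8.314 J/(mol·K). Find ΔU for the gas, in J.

-3340 J

n = P₁V₁/(RT₁) = 376×16.3/(8.314×648) = 1.14 mol.
Adiabatic: TV^(γ−1) = const ⇒ T₂ = 648×(0.541)^0.400 = 507 K; PV^γ = const ⇒ P₂ = 159 kPa.
For an ideal gas ΔU = nCvΔT with Cv = (5/2)R = 20.8 J/(mol·K).
ΔU = 1.14×20.8×(507−648) = -3340 J.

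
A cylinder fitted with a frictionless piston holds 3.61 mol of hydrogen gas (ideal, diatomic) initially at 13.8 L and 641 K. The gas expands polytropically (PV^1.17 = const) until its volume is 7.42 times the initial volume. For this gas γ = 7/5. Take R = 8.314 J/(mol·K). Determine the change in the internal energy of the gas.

P₁ = nRT₁/V₁ = 3.61×8.314×641/13.8 = 1390 kPa.
Polytropic n=1.17: T₂ = T₁(V₁/V₂)^(n−1) = 641×(0.135)^0.17 = 456 K; P₂ = P₁(V₁/V₂)^n = 134 kPa.
For an ideal gas ΔU = nCvΔT with Cv = (5/2)R = 20.8 J/(mol·K).
ΔU = 3.61×20.8×(456−641) = -13900 J.

-13900 J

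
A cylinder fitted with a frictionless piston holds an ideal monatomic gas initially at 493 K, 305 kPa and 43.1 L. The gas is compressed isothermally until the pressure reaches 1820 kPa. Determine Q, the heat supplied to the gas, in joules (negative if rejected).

-23500 J

n = P₁V₁/(RT₁) = 305×43.1/(8.314×493) = 3.21 mol.
Isothermal: T stays 493 K; PV = const ⇒ V₂ = 7.22 L, P₂ = 1820 kPa.
ΔU = 0 (ideal gas, T constant).
W = nRT ln(V₂/V₁) = 3.21×8.314×493×ln(0.168) = -23500 J.
Q = ΔU + W = -23500 J.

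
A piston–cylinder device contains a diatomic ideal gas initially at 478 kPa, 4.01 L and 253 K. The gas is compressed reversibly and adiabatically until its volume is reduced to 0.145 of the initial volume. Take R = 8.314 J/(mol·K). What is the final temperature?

Adiabatic: TV^(γ−1) = const ⇒ T₂ = 253×(6.90)^0.400 = 548 K; PV^γ = const ⇒ P₂ = 7140 kPa.

548 K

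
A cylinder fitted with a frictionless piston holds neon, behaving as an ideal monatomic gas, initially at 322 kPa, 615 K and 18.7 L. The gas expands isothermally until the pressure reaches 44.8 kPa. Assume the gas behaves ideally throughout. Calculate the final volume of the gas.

Isothermal: T stays 615 K; PV = const ⇒ V₂ = 134 L, P₂ = 44.8 kPa.

134 L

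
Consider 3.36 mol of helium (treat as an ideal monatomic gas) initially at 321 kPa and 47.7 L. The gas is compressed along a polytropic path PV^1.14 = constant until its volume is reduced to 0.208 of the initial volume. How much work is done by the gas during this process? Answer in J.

-26900 J

T₁ = P₁V₁/(nR) = 321×47.7/(3.36×8.314) = 548 K.
Polytropic n=1.14: T₂ = T₁(V₁/V₂)^(n−1) = 548×(4.81)^0.14 = 683 K; P₂ = P₁(V₁/V₂)^n = 1920 kPa.
W = (P₁V₁−P₂V₂)/(n−1) = (321×47.7−1920×9.92)/0.14 = -26900 J.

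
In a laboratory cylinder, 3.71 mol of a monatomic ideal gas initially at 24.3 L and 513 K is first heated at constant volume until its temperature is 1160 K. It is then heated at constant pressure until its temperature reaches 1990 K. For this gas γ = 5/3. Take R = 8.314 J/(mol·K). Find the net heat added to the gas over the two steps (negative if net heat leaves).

93900 J

P₁ = nRT₁/V₁ = 3.71×8.314×513/24.3 = 651 kPa.
Step 1 — Isochoric: V stays 24.3 L; P/T = const ⇒ T₂ = 1160 K, P₂ = 1470 kPa.
W = 0 (no volume change).
ΔU = nCvΔT = 3.71×12.5×(1160−513) = 29900 J.
Q = ΔU = 29900 J.
State after step 1: P = 1470 kPa, V = 24.3 L, T = 1160 K.
Step 2 — Isobaric: P stays 1470 kPa; V/T = const ⇒ T₂ = 1990 K, V₂ = 41.7 L.
W = PΔV = 1470×(41.7−24.3) kPa·L = 25600 J.
ΔU = nCvΔT = 3.71×12.5×(1990−1160) = 38400 J.
Q = ΔU + W = nCpΔT = 64000 J.
Net over both steps: W = 25600 J, Q = 93900 J, ΔU = 68300 J.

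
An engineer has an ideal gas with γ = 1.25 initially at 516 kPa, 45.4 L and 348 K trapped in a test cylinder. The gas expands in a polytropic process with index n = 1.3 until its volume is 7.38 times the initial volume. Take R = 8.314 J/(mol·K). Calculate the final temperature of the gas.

191 K

Polytropic n=1.3: T₂ = T₁(V₁/V₂)^(n−1) = 348×(0.136)^0.30 = 191 K; P₂ = P₁(V₁/V₂)^n = 38.4 kPa.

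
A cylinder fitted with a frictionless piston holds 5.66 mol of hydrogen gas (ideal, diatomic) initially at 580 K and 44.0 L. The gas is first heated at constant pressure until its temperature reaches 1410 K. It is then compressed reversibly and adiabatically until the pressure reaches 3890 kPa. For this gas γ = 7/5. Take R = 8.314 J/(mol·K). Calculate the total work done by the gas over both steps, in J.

-75400 J

P₁ = nRT₁/V₁ = 5.66×8.314×580/44.0 = 620 kPa.
Step 1 — Isobaric: P stays 620 kPa; V/T = const ⇒ T₂ = 1410 K, V₂ = 107 L.
W = PΔV = 620×(107−44.0) kPa·L = 39100 J.
ΔU = nCvΔT = 5.66×20.8×(1410−580) = 97600 J.
Q = ΔU + W = nCpΔT = 137000 J.
State after step 1: P = 620 kPa, V = 107 L, T = 1410 K.
Step 2 — Adiabatic: T₂/T₁ = (P₂/P₁)^((γ−1)/γ) ⇒ T₂ = 1410×(6.27)^0.286 = 2380 K; V₂ = 28.8 L.
ΔU = nCvΔT = 5.66×20.8×(2380−1410) = 114000 J.
Q = 0 for an adiabatic process, so W = −ΔU = -114000 J.
Net over both steps: W = -75400 J, Q = 137000 J, ΔU = 212000 J.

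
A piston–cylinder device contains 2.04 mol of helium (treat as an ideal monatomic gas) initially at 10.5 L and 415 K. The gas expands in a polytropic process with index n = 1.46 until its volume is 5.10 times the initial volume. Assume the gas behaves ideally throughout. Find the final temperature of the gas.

P₁ = nRT₁/V₁ = 2.04×8.314×415/10.5 = 670 kPa.
Polytropic n=1.46: T₂ = T₁(V₁/V₂)^(n−1) = 415×(0.196)^0.46 = 196 K; P₂ = P₁(V₁/V₂)^n = 62.1 kPa.

196 K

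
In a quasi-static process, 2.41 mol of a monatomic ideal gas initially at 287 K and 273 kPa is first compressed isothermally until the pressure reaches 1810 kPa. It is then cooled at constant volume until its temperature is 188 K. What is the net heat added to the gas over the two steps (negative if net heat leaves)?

-13900 J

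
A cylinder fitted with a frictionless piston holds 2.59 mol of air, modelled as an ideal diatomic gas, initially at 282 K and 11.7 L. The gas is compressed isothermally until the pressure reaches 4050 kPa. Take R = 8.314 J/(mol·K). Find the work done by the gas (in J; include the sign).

P₁ = nRT₁/V₁ = 2.59×8.314×282/11.7 = 519 kPa.
Isothermal: T stays 282 K; PV = const ⇒ V₂ = 1.50 L, P₂ = 4050 kPa.
W = nRT ln(V₂/V₁) = 2.59×8.314×282×ln(0.128) = -12500 J.

-12500 J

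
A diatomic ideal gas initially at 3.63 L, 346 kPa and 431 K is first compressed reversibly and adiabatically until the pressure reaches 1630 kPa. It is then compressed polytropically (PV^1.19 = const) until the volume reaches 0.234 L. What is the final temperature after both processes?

n = P₁V₁/(RT₁) = 346×3.63/(8.314×431) = 0.351 mol.
Step 1 — Adiabatic: T₂/T₁ = (P₂/P₁)^((γ−1)/γ) ⇒ T₂ = 431×(4.71)^0.286 = 671 K; V₂ = 1.20 L.
ΔU = nCvΔT = 0.351×20.8×(671−431) = 1750 J.
Q = 0 for an adiabatic process, so W = −ΔU = -1750 J.
State after step 1: P = 1630 kPa, V = 1.20 L, T = 671 K.
Step 2 — Polytropic n=1.19: T₂ = T₁(V₁/V₂)^(n−1) = 671×(5.13)^0.19 = 916 K; P₂ = P₁(V₁/V₂)^n = 11400 kPa.
W = (P₁V₁−P₂V₂)/(n−1) = (1630×1.20−11400×0.234)/0.19 = -3750 J.
ΔU = nCvΔT = 0.351×20.8×(916−671) = 1780 J.
Q = ΔU + W = -1970 J.
Net over both steps: W = -5500 J, Q = -1970 J, ΔU = 3530 J.

916 K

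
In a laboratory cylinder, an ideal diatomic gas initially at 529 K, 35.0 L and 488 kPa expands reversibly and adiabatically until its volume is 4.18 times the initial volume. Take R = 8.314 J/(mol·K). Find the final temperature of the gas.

299 K

Adiabatic: TV^(γ−1) = const ⇒ T₂ = 529×(0.239)^0.400 = 299 K; PV^γ = const ⇒ P₂ = 65.9 kPa.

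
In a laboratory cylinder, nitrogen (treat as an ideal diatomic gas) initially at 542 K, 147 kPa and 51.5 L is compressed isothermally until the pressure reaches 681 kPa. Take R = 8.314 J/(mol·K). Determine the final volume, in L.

Isothermal: T stays 542 K; PV = const ⇒ V₂ = 11.1 L, P₂ = 681 kPa.

11.1 L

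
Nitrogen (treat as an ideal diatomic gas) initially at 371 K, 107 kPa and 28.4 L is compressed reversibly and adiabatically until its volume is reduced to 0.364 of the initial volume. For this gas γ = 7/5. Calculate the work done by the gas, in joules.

-3780 J

n = P₁V₁/(RT₁) = 107×28.4/(8.314×371) = 0.985 mol.
Adiabatic: TV^(γ−1) = const ⇒ T₂ = 371×(2.75)^0.400 = 556 K; PV^γ = const ⇒ P₂ = 440 kPa.
ΔU = nCvΔT = 0.985×20.8×(556−371) = 3780 J.
Q = 0 for an adiabatic process, so W = −ΔU = -3780 J.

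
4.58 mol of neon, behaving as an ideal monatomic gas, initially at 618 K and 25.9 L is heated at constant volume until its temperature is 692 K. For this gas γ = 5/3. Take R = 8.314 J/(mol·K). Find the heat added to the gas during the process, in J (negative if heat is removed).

4230 J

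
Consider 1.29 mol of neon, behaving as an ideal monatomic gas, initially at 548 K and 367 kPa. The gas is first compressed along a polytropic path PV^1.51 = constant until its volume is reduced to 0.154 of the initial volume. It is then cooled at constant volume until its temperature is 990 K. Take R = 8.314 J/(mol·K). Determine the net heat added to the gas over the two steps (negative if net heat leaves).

-11300 J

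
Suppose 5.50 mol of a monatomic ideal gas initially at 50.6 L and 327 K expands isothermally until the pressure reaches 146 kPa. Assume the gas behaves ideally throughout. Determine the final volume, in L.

102 L

P₁ = nRT₁/V₁ = 5.50×8.314×327/50.6 = 296 kPa.
Isothermal: T stays 327 K; PV = const ⇒ V₂ = 102 L, P₂ = 146 kPa.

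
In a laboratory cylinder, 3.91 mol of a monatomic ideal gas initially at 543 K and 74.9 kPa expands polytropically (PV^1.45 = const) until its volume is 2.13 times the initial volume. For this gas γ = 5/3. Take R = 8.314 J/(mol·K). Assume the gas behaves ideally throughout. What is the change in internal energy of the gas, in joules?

-7640 J

V₁ = nRT₁/P₁ = 3.91×8.314×543/74.9 = 236 L.
Polytropic n=1.45: T₂ = T₁(V₁/V₂)^(n−1) = 543×(0.469)^0.45 = 386 K; P₂ = P₁(V₁/V₂)^n = 25.0 kPa.
For an ideal gas ΔU = nCvΔT with Cv = (3/2)R = 12.5 J/(mol·K).
ΔU = 3.91×12.5×(386−543) = -7640 J.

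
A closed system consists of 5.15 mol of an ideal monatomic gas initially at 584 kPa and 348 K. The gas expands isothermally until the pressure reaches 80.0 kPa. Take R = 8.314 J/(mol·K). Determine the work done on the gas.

-29600 J

V₁ = nRT₁/P₁ = 5.15×8.314×348/584 = 25.5 L.
Isothermal: T stays 348 K; PV = const ⇒ V₂ = 186 L, P₂ = 80.0 kPa.
W = nRT ln(V₂/V₁) = 5.15×8.314×348×ln(7.30) = 29600 J.
Work done on the gas = −W_by = -29600 J.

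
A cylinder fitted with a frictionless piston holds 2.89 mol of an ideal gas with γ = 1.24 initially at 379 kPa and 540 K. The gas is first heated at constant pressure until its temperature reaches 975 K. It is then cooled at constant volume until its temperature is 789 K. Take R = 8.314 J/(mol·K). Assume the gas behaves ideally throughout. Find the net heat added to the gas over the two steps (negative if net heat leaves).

35400 J

V₁ = nRT₁/P₁ = 2.89×8.314×540/379 = 34.2 L.
Step 1 — Isobaric: P stays 379 kPa; V/T = const ⇒ T₂ = 975 K, V₂ = 61.8 L.
W = PΔV = 379×(61.8−34.2) kPa·L = 10500 J.
ΔU = nCvΔT = 2.89×34.6×(975−540) = 43500 J.
Q = ΔU + W = nCpΔT = 54000 J.
State after step 1: P = 379 kPa, V = 61.8 L, T = 975 K.
Step 2 — Isochoric: V stays 61.8 L; P/T = const ⇒ T₂ = 789 K, P₂ = 307 kPa.
W = 0 (no volume change).
ΔU = nCvΔT = 2.89×34.6×(789−975) = -18600 J.
Q = ΔU = -18600 J.
Net over both steps: W = 10500 J, Q = 35400 J, ΔU = 24900 J.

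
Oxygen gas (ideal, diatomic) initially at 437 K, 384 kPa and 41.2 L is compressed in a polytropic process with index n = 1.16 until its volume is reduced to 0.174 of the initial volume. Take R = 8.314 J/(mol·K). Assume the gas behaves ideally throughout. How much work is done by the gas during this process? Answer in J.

n = P₁V₁/(RT₁) = 384×41.2/(8.314×437) = 4.35 mol.
Polytropic n=1.16: T₂ = T₁(V₁/V₂)^(n−1) = 437×(5.75)^0.16 = 578 K; P₂ = P₁(V₁/V₂)^n = 2920 kPa.
W = (P₁V₁−P₂V₂)/(n−1) = (384×41.2−2920×7.17)/0.16 = -31900 J.

-31900 J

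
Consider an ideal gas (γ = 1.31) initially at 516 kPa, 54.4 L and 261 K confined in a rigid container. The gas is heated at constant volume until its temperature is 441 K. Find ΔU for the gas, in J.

n = P₁V₁/(RT₁) = 516×54.4/(8.314×261) = 12.9 mol.
Isochoric: V stays 54.4 L; P/T = const ⇒ T₂ = 441 K, P₂ = 872 kPa.
For an ideal gas ΔU = nCvΔT with Cv = R/(γ−1) = 26.8 J/(mol·K).
ΔU = 12.9×26.8×(441−261) = 62400 J.

62400 J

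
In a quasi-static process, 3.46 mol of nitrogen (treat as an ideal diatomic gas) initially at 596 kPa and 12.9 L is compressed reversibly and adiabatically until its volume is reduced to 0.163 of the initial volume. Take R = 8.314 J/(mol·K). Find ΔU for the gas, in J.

T₁ = P₁V₁/(nR) = 596×12.9/(3.46×8.314) = 267 K.
Adiabatic: TV^(γ−1) = const ⇒ T₂ = 267×(6.13)^0.400 = 552 K; PV^γ = const ⇒ P₂ = 7550 kPa.
For an ideal gas ΔU = nCvΔT with Cv = (5/2)R = 20.8 J/(mol·K).
ΔU = 3.46×20.8×(552−267) = 20500 J.

20500 J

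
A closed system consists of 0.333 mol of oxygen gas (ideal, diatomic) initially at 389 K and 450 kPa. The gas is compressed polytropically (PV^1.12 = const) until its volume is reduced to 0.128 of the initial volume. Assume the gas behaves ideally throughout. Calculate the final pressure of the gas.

V₁ = nRT₁/P₁ = 0.333×8.314×389/450 = 2.39 L.
Polytropic n=1.12: T₂ = T₁(V₁/V₂)^(n−1) = 389×(7.81)^0.12 = 498 K; P₂ = P₁(V₁/V₂)^n = 4500 kPa.

4500 kPa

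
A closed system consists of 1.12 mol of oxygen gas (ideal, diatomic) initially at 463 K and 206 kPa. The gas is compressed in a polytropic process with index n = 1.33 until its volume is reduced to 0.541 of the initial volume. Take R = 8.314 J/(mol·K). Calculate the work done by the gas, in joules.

V₁ = nRT₁/P₁ = 1.12×8.314×463/206 = 20.9 L.
Polytropic n=1.33: T₂ = T₁(V₁/V₂)^(n−1) = 463×(1.85)^0.33 = 567 K; P₂ = P₁(V₁/V₂)^n = 466 kPa.
W = (P₁V₁−P₂V₂)/(n−1) = (206×20.9−466×11.3)/0.33 = -2940 J.

-2940 J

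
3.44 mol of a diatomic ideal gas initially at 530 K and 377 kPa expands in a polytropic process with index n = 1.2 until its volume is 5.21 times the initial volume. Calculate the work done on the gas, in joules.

-21300 J

V₁ = nRT₁/P₁ = 3.44×8.314×530/377 = 40.2 L.
Polytropic n=1.2: T₂ = T₁(V₁/V₂)^(n−1) = 530×(0.192)^0.20 = 381 K; P₂ = P₁(V₁/V₂)^n = 52.0 kPa.
W = (P₁V₁−P₂V₂)/(n−1) = (377×40.2−52.0×209)/0.20 = 21300 J.
Work done on the gas = −W_by = -21300 J.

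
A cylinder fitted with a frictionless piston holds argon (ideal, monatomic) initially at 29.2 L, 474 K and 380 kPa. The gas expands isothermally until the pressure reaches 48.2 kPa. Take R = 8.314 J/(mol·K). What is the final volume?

230 L

Isothermal: T stays 474 K; PV = const ⇒ V₂ = 230 L, P₂ = 48.2 kPa.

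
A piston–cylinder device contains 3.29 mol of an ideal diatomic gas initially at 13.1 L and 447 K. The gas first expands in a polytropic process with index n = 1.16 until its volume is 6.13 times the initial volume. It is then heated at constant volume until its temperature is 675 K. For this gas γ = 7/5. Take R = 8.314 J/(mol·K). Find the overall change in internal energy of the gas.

15600 J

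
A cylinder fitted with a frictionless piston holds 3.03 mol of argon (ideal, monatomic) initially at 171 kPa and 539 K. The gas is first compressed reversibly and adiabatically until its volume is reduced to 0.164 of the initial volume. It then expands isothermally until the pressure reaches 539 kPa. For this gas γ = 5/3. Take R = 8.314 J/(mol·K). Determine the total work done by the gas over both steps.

V₁ = nRT₁/P₁ = 3.03×8.314×539/171 = 79.4 L.
Step 1 — Adiabatic: TV^(γ−1) = const ⇒ T₂ = 539×(6.10)^0.667 = 1800 K; PV^γ = const ⇒ P₂ = 3480 kPa.
ΔU = nCvΔT = 3.03×12.5×(1800−539) = 47600 J.
Q = 0 for an adiabatic process, so W = −ΔU = -47600 J.
State after step 1: P = 3480 kPa, V = 13.0 L, T = 1800 K.
Step 2 — Isothermal: T stays 1800 K; PV = const ⇒ V₂ = 84.1 L, P₂ = 539 kPa.
ΔU = 0 (ideal gas, T constant).
W = nRT ln(V₂/V₁) = 3.03×8.314×1800×ln(6.46) = 84500 J.
Q = ΔU + W = 84500 J.
Net over both steps: W = 36900 J, Q = 84500 J, ΔU = 47600 J.

36900 J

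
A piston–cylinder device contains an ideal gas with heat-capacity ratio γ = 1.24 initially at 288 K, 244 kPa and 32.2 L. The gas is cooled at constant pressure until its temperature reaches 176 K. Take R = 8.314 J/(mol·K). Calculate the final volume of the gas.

19.7 L

Isobaric: P stays 244 kPa; V/T = const ⇒ T₂ = 176 K, V₂ = 19.7 L.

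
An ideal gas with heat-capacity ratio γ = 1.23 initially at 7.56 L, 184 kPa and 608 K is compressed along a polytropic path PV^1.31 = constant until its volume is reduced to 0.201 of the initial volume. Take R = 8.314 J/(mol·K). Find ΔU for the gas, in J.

n = P₁V₁/(RT₁) = 184×7.56/(8.314×608) = 0.275 mol.
Polytropic n=1.31: T₂ = T₁(V₁/V₂)^(n−1) = 608×(4.98)^0.31 = 1000 K; P₂ = P₁(V₁/V₂)^n = 1510 kPa.
For an ideal gas ΔU = nCvΔT with Cv = R/(γ−1) = 36.1 J/(mol·K).
ΔU = 0.275×36.1×(1000−608) = 3900 J.

3900 J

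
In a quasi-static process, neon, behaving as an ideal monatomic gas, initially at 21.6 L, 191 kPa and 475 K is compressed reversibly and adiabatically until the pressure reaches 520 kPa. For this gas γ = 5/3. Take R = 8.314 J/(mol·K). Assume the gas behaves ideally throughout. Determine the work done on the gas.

3050 J

n = P₁V₁/(RT₁) = 191×21.6/(8.314×475) = 1.04 mol.
Adiabatic: T₂/T₁ = (P₂/P₁)^((γ−1)/γ) ⇒ T₂ = 475×(2.72)^0.400 = 709 K; V₂ = 11.8 L.
ΔU = nCvΔT = 1.04×12.5×(709−475) = 3050 J.
Q = 0 for an adiabatic process, so W = −ΔU = -3050 J.
Work done on the gas = −W_by = 3050 J.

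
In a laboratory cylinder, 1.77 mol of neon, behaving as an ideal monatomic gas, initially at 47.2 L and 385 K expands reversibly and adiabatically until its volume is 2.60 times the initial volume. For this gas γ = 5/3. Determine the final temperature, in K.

P₁ = nRT₁/V₁ = 1.77×8.314×385/47.2 = 120 kPa.
Adiabatic: TV^(γ−1) = const ⇒ T₂ = 385×(0.385)^0.667 = 204 K; PV^γ = const ⇒ P₂ = 24.4 kPa.

204 K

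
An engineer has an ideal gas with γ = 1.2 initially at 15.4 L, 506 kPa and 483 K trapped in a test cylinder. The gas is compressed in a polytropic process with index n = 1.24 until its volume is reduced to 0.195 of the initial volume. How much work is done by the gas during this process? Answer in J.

n = P₁V₁/(RT₁) = 506×15.4/(8.314×483) = 1.94 mol.
Polytropic n=1.24: T₂ = T₁(V₁/V₂)^(n−1) = 483×(5.13)^0.24 = 715 K; P₂ = P₁(V₁/V₂)^n = 3840 kPa.
W = (P₁V₁−P₂V₂)/(n−1) = (506×15.4−3840×3.00)/0.24 = -15600 J.

-15600 J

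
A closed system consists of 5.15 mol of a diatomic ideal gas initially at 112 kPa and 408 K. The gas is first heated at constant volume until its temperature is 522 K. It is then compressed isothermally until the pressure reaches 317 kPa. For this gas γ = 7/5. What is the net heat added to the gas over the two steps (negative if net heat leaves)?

-5540 J

V₁ = nRT₁/P₁ = 5.15×8.314×408/112 = 156 L.
Step 1 — Isochoric: V stays 156 L; P/T = const ⇒ T₂ = 522 K, P₂ = 143 kPa.
W = 0 (no volume change).
ΔU = nCvΔT = 5.15×20.8×(522−408) = 12200 J.
Q = ΔU = 12200 J.
State after step 1: P = 143 kPa, V = 156 L, T = 522 K.
Step 2 — Isothermal: T stays 522 K; PV = const ⇒ V₂ = 70.5 L, P₂ = 317 kPa.
ΔU = 0 (ideal gas, T constant).
W = nRT ln(V₂/V₁) = 5.15×8.314×522×ln(0.452) = -17700 J.
Q = ΔU + W = -17700 J.
Net over both steps: W = -17700 J, Q = -5540 J, ΔU = 12200 J.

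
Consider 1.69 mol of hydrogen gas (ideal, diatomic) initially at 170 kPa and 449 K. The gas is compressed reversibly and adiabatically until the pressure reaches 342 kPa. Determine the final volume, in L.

V₁ = nRT₁/P₁ = 1.69×8.314×449/170 = 37.1 L.
Adiabatic: T₂/T₁ = (P₂/P₁)^((γ−1)/γ) ⇒ T₂ = 449×(2.01)^0.286 = 548 K; V₂ = 22.5 L.

22.5 L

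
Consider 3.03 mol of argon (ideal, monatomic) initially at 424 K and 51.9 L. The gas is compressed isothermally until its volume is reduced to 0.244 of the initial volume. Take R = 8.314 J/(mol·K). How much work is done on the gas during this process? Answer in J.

15100 J

P₁ = nRT₁/V₁ = 3.03×8.314×424/51.9 = 206 kPa.
Isothermal: T stays 424 K; PV = const ⇒ V₂ = 12.7 L, P₂ = 843 kPa.
W = nRT ln(V₂/V₁) = 3.03×8.314×424×ln(0.244) = -15100 J.
Work done on the gas = −W_by = 15100 J.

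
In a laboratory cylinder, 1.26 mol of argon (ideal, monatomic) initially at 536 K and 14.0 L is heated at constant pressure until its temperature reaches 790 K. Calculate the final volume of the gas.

20.6 L

P₁ = nRT₁/V₁ = 1.26×8.314×536/14.0 = 401 kPa.
Isobaric: P stays 401 kPa; V/T = const ⇒ T₂ = 790 K, V₂ = 20.6 L.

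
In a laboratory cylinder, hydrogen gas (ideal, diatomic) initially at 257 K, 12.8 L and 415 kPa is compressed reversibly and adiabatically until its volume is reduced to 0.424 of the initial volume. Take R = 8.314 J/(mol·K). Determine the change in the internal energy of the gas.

n = P₁V₁/(RT₁) = 415×12.8/(8.314×257) = 2.49 mol.
Adiabatic: TV^(γ−1) = const ⇒ T₂ = 257×(2.36)^0.400 = 362 K; PV^γ = const ⇒ P₂ = 1380 kPa.
For an ideal gas ΔU = nCvΔT with Cv = (5/2)R = 20.8 J/(mol·K).
ΔU = 2.49×20.8×(362−257) = 5440 J.

5440 J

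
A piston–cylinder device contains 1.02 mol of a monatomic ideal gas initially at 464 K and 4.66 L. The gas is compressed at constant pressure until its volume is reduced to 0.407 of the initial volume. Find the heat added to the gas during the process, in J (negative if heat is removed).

-5830 J

P₁ = nRT₁/V₁ = 1.02×8.314×464/4.66 = 844 kPa.
Isobaric: P stays 844 kPa; V/T = const ⇒ T₂ = 189 K, V₂ = 1.90 L.
W = PΔV = 844×(1.90−4.66) kPa·L = -2330 J.
ΔU = nCvΔT = 1.02×12.5×(189−464) = -3500 J.
Q = ΔU + W = nCpΔT = -5830 J.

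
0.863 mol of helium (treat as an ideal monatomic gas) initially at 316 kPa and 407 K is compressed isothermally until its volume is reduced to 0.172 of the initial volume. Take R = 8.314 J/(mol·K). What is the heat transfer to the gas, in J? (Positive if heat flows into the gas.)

-5140 J

V₁ = nRT₁/P₁ = 0.863×8.314×407/316 = 9.24 L.
Isothermal: T stays 407 K; PV = const ⇒ V₂ = 1.59 L, P₂ = 1840 kPa.
ΔU = 0 (ideal gas, T constant).
W = nRT ln(V₂/V₁) = 0.863×8.314×407×ln(0.172) = -5140 J.
Q = ΔU + W = -5140 J.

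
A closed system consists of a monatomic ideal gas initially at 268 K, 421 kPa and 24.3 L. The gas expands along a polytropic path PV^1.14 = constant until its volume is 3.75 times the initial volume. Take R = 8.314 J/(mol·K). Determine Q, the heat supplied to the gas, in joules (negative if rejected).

9750 J

n = P₁V₁/(RT₁) = 421×24.3/(8.314×268) = 4.59 mol.
Polytropic n=1.14: T₂ = T₁(V₁/V₂)^(n−1) = 268×(0.267)^0.14 = 223 K; P₂ = P₁(V₁/V₂)^n = 93.3 kPa.
W = (P₁V₁−P₂V₂)/(n−1) = (421×24.3−93.3×91.1)/0.14 = 12300 J.
ΔU = nCvΔT = 4.59×12.5×(223−268) = -2590 J.
Q = ΔU + W = 9750 J.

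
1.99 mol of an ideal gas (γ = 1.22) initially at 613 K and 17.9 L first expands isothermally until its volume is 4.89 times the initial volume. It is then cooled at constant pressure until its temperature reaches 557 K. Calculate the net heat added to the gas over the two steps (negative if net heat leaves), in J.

11000 J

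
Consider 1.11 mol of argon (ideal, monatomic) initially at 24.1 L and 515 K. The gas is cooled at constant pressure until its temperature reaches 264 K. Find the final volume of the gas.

12.4 L

P₁ = nRT₁/V₁ = 1.11×8.314×515/24.1 = 197 kPa.
Isobaric: P stays 197 kPa; V/T = const ⇒ T₂ = 264 K, V₂ = 12.4 L.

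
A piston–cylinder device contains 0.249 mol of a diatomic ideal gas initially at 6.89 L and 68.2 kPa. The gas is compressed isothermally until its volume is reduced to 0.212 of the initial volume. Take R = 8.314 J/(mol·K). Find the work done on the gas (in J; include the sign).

T₁ = P₁V₁/(nR) = 68.2×6.89/(0.249×8.314) = 227 K.
Isothermal: T stays 227 K; PV = const ⇒ V₂ = 1.46 L, P₂ = 322 kPa.
W = nRT ln(V₂/V₁) = 0.249×8.314×227×ln(0.212) = -729 J.
Work done on the gas = −W_by = 729 J.

729 J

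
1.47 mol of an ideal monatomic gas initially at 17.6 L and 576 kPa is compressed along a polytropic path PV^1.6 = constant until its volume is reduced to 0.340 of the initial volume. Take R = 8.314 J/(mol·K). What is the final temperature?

1580 K

T₁ = P₁V₁/(nR) = 576×17.6/(1.47×8.314) = 829 K.
Polytropic n=1.6: T₂ = T₁(V₁/V₂)^(n−1) = 829×(2.94)^0.60 = 1580 K; P₂ = P₁(V₁/V₂)^n = 3240 kPa.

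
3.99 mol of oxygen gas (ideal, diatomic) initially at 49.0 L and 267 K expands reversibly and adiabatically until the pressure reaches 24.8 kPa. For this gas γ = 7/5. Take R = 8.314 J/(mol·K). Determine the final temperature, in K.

151 K

P₁ = nRT₁/V₁ = 3.99×8.314×267/49.0 = 181 kPa.
Adiabatic: T₂/T₁ = (P₂/P₁)^((γ−1)/γ) ⇒ T₂ = 267×(0.137)^0.286 = 151 K; V₂ = 202 L.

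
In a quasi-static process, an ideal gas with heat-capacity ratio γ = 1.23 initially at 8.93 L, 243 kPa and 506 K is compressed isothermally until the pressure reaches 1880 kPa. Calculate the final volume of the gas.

Isothermal: T stays 506 K; PV = const ⇒ V₂ = 1.15 L, P₂ = 1880 kPa.

1.15 L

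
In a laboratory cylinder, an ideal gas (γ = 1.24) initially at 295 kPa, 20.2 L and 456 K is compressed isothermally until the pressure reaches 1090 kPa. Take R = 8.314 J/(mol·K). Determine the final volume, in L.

5.47 L

Isothermal: T stays 456 K; PV = const ⇒ V₂ = 5.47 L, P₂ = 1090 kPa.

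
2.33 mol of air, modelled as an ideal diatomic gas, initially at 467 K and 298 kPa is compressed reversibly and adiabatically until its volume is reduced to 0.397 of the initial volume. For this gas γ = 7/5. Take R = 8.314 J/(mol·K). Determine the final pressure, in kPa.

1090 kPa

V₁ = nRT₁/P₁ = 2.33×8.314×467/298 = 30.4 L.
Adiabatic: TV^(γ−1) = const ⇒ T₂ = 467×(2.52)^0.400 = 676 K; PV^γ = const ⇒ P₂ = 1090 kPa.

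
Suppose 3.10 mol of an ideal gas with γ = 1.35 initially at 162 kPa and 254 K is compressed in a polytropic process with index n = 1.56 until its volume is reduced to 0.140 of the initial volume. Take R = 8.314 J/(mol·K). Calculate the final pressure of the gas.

V₁ = nRT₁/P₁ = 3.10×8.314×254/162 = 40.4 L.
Polytropic n=1.56: T₂ = T₁(V₁/V₂)^(n−1) = 254×(7.14)^0.56 = 764 K; P₂ = P₁(V₁/V₂)^n = 3480 kPa.

3480 kPa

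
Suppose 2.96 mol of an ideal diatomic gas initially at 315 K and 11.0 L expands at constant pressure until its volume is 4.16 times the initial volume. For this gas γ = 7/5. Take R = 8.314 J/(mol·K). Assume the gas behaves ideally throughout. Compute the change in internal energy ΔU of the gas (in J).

61200 J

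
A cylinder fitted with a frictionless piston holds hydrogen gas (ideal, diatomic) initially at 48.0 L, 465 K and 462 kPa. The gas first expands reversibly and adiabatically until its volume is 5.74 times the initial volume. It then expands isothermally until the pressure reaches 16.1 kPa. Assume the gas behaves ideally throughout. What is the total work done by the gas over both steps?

37900 J

n = P₁V₁/(RT₁) = 462×48.0/(8.314×465) = 5.74 mol.
Step 1 — Adiabatic: TV^(γ−1) = const ⇒ T₂ = 465×(0.174)^0.400 = 231 K; PV^γ = const ⇒ P₂ = 40.0 kPa.
ΔU = nCvΔT = 5.74×20.8×(231−465) = -27900 J.
Q = 0 for an adiabatic process, so W = −ΔU = 27900 J.
State after step 1: P = 40.0 kPa, V = 276 L, T = 231 K.
Step 2 — Isothermal: T stays 231 K; PV = const ⇒ V₂ = 685 L, P₂ = 16.1 kPa.
ΔU = 0 (ideal gas, T constant).
W = nRT ln(V₂/V₁) = 5.74×8.314×231×ln(2.49) = 10000 J.
Q = ΔU + W = 10000 J.
Net over both steps: W = 37900 J, Q = 10000 J, ΔU = -27900 J.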